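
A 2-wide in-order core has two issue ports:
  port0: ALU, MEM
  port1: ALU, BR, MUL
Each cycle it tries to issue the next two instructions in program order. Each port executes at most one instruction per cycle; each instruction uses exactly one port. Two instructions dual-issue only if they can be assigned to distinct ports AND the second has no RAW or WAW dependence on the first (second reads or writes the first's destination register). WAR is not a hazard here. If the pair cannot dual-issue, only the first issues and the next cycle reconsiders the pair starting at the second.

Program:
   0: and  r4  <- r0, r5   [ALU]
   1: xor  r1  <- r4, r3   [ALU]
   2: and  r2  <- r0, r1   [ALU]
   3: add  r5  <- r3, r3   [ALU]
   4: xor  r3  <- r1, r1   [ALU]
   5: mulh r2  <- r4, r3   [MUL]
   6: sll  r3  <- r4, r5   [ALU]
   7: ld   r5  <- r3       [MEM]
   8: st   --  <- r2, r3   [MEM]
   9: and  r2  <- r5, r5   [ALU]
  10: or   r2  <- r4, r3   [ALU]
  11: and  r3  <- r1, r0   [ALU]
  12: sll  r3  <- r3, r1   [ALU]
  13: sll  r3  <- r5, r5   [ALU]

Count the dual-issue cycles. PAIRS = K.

[0] i0  and  -- RAW r4
[1] i1  xor  -- RAW r1
[2] i2/i3  and+add  -- 2-wide
[3] i4  xor  -- RAW r3
[4] i5/i6  mulh+sll  -- 2-wide
[5] i7  ld  -- no-port MEM/MEM
[6] i8/i9  st+and  -- 2-wide
[7] i10/i11  or+and  -- 2-wide
[8] i12  sll  -- WAW r3
[9] i13  sll  -- tail

PAIRS = 4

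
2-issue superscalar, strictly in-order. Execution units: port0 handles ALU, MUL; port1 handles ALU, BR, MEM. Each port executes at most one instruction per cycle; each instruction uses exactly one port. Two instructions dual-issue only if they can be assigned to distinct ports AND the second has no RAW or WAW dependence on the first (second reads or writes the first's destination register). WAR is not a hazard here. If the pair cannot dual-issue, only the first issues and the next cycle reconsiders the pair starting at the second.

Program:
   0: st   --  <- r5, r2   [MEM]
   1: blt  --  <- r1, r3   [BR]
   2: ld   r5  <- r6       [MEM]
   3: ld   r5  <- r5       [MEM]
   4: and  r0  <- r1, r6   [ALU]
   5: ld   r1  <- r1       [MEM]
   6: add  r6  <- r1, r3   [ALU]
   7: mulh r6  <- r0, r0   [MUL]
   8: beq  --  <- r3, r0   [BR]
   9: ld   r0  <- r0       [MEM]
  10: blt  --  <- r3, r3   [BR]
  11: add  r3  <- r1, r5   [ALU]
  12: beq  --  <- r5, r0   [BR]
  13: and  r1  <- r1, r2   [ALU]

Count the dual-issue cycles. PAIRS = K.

PAIRS = 4

[0] i0  st.MEM  -- no-port MEM/BR
[1] i1  blt.BR  -- no-port BR/MEM
[2] i2  ld.MEM  -- no-port MEM/MEM
[3] i3/i4  ld.MEM and.ALU  -- dual
[4] i5  ld.MEM  -- RAW r1
[5] i6  add.ALU  -- WAW r6
[6] i7/i8  mulh.MUL beq.BR  -- dual
[7] i9  ld.MEM  -- no-port MEM/BR
[8] i10/i11  blt.BR add.ALU  -- dual
[9] i12/i13  beq.BR and.ALU  -- dual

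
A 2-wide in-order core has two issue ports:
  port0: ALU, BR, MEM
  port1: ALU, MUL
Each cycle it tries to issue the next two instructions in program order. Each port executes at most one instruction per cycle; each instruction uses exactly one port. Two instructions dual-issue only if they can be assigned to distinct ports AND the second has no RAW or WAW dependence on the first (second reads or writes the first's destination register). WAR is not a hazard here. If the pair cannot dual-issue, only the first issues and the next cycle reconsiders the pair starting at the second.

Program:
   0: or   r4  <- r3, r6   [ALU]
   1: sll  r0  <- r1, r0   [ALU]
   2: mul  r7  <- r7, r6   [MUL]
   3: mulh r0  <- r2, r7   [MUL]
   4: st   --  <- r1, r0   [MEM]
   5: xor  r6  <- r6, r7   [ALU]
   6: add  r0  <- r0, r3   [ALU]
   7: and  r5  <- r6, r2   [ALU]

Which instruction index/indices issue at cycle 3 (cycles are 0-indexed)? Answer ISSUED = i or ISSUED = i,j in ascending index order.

ISSUED = 4,5

t=0 i0/i1:or.ALU;sll.ALU ; 2-wide
t=1 i2:mul.MUL ; no-port MUL/MUL
t=2 i3:mulh.MUL ; RAW r0
t=3 i4/i5:st.MEM;xor.ALU ; 2-wide
t=4 i6/i7:add.ALU;and.ALU ; 2-wide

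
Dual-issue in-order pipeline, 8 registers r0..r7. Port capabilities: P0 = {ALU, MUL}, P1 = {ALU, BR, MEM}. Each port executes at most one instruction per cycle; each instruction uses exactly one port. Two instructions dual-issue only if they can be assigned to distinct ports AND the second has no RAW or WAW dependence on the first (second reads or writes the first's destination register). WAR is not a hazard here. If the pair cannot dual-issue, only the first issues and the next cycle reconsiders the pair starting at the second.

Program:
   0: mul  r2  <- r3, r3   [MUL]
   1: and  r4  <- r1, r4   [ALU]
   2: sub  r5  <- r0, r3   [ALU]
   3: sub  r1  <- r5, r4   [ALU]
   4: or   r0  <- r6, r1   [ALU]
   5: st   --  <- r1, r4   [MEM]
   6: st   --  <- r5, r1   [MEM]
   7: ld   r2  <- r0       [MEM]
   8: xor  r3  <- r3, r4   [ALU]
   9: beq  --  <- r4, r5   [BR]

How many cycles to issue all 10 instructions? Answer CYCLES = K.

CYCLES = 7

#0 head=0: mul;and i0+i1 pair
#1 head=2: sub i2 RAW r5
#2 head=3: sub i3 RAW r1
#3 head=4: or;st i4+i5 pair
#4 head=6: st i6 no-port MEM/MEM
#5 head=7: ld;xor i7+i8 pair
#6 head=9: beq i9 tail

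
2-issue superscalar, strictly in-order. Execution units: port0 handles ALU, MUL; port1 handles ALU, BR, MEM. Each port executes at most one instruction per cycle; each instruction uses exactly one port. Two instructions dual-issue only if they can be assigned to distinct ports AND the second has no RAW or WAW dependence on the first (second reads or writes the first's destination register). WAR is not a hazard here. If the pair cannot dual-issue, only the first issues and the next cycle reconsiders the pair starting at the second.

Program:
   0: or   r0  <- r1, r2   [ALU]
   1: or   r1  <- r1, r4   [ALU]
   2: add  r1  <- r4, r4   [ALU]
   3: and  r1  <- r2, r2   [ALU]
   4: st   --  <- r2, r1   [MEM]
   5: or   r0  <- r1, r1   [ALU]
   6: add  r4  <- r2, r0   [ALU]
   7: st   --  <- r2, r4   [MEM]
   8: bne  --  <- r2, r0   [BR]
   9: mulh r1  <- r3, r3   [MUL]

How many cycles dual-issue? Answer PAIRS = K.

PAIRS = 3

t=0 i0/i1:or;or ; dual
t=1 i2:add ; WAW r1
t=2 i3:and ; RAW r1
t=3 i4/i5:st;or ; dual
t=4 i6:add ; RAW r4
t=5 i7:st ; no-port MEM/BR
t=6 i8/i9:bne;mulh ; dual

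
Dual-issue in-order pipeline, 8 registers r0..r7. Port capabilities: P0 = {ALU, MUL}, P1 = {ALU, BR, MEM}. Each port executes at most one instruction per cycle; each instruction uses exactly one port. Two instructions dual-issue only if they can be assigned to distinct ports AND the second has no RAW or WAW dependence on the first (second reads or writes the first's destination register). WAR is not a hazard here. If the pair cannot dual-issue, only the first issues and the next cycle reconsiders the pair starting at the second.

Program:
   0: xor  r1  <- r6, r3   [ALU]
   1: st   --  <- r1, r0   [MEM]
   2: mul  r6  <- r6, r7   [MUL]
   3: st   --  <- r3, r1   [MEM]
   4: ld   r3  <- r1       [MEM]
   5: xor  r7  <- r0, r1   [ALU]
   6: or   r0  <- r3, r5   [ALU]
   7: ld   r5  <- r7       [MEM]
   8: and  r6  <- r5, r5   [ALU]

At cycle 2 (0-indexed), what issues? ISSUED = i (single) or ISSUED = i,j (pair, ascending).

ISSUED = 3

t=0 i0:xor.ALU ; RAW r1
t=1 i1&i2:st.MEM mul.MUL ; dual
t=2 i3:st.MEM ; no-port MEM/MEM
t=3 i4&i5:ld.MEM xor.ALU ; dual
t=4 i6&i7:or.ALU ld.MEM ; dual
t=5 i8:and.ALU ; tail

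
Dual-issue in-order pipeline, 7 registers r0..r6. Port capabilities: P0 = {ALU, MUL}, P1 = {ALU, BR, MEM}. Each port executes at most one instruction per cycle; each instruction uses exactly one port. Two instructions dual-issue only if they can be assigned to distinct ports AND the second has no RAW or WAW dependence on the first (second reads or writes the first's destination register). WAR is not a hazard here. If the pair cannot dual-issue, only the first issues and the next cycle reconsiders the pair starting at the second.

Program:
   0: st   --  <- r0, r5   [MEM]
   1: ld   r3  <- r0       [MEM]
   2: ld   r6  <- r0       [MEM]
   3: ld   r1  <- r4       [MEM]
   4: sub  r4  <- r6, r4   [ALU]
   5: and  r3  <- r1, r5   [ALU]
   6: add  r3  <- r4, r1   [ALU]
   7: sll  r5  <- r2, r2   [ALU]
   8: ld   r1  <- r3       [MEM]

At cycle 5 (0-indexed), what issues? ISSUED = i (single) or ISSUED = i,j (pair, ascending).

ISSUED = 6,7

0. st.MEM @i0  | no-port MEM/MEM
1. ld.MEM @i1  | no-port MEM/MEM
2. ld.MEM @i2  | no-port MEM/MEM
3. ld.MEM;sub.ALU @i3&i4  | dual
4. and.ALU @i5  | WAW r3
5. add.ALU;sll.ALU @i6&i7  | dual
6. ld.MEM @i8  | tail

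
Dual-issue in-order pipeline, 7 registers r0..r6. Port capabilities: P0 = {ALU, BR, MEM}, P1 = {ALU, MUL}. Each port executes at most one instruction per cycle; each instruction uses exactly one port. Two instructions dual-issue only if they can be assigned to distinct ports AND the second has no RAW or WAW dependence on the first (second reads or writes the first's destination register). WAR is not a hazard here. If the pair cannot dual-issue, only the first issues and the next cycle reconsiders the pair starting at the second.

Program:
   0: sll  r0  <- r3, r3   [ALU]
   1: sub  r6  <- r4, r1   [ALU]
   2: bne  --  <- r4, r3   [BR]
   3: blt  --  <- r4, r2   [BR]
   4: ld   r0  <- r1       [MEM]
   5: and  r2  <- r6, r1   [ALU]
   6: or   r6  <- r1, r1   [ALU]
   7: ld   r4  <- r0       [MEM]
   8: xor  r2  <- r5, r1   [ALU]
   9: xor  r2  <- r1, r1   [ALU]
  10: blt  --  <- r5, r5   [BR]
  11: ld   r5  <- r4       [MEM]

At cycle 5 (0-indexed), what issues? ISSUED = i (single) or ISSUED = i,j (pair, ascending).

t=0 i0+i1:sll.ALU/sub.ALU ; pair
t=1 i2:bne.BR ; no-port BR/BR
t=2 i3:blt.BR ; no-port BR/MEM
t=3 i4+i5:ld.MEM/and.ALU ; pair
t=4 i6+i7:or.ALU/ld.MEM ; pair
t=5 i8:xor.ALU ; WAW r2
t=6 i9+i10:xor.ALU/blt.BR ; pair
t=7 i11:ld.MEM ; tail

ISSUED = 8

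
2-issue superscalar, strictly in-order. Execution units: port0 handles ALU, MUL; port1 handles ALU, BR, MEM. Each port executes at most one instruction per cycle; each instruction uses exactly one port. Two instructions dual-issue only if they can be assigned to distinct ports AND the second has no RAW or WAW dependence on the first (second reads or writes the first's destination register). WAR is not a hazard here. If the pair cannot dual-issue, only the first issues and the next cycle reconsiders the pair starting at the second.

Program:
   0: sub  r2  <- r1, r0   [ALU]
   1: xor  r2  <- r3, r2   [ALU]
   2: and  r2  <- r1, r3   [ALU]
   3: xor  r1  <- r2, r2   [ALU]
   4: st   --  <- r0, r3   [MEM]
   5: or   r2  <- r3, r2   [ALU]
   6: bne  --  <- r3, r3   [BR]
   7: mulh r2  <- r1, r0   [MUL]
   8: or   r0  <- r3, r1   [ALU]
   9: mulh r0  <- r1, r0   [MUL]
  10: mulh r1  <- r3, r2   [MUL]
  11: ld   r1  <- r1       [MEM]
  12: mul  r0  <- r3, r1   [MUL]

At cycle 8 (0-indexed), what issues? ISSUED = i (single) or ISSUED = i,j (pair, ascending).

ISSUED = 11

c0: i0 sub  RAW+WAW r2
c1: i1 xor  WAW r2
c2: i2 and  RAW r2
c3: i3,i4 xor/st  2-wide
c4: i5,i6 or/bne  2-wide
c5: i7,i8 mulh/or  2-wide
c6: i9 mulh  no-port MUL/MUL
c7: i10 mulh  RAW+WAW r1
c8: i11 ld  RAW r1
c9: i12 mul  tail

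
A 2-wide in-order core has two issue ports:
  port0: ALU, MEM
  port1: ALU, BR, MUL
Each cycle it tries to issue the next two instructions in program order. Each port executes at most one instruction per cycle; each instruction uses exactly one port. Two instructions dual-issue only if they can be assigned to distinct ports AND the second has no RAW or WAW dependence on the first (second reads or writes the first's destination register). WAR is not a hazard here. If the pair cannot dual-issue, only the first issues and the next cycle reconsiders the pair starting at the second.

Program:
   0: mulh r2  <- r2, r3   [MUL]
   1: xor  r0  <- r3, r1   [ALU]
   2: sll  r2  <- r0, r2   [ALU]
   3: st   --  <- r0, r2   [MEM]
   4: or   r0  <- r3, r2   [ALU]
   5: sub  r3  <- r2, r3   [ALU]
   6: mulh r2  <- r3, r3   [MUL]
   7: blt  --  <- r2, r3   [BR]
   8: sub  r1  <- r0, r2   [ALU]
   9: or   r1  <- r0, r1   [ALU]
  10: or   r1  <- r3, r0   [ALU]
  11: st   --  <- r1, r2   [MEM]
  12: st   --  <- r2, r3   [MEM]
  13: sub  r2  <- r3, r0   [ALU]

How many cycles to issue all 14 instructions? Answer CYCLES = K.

CYCLES = 10

0. mulh;xor @i0+i1  | dual
1. sll @i2  | RAW r2
2. st;or @i3+i4  | dual
3. sub @i5  | RAW r3
4. mulh @i6  | no-port MUL/BR
5. blt;sub @i7+i8  | dual
6. or @i9  | WAW r1
7. or @i10  | RAW r1
8. st @i11  | no-port MEM/MEM
9. st;sub @i12+i13  | dual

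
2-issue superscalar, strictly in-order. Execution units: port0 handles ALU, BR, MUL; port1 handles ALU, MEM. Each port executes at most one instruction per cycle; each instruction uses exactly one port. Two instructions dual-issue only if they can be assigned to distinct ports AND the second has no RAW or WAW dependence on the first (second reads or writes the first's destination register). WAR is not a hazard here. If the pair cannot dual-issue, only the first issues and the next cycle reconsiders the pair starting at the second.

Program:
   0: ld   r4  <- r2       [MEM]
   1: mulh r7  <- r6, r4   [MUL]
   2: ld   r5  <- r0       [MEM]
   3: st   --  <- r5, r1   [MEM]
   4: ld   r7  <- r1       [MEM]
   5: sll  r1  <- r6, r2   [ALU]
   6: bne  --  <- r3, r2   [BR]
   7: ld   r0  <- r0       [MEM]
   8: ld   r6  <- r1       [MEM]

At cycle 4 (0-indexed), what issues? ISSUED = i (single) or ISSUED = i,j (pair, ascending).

c0: i0 ld.MEM  RAW r4
c1: i1+i2 mulh.MUL+ld.MEM  pair
c2: i3 st.MEM  no-port MEM/MEM
c3: i4+i5 ld.MEM+sll.ALU  pair
c4: i6+i7 bne.BR+ld.MEM  pair
c5: i8 ld.MEM  tail

ISSUED = 6,7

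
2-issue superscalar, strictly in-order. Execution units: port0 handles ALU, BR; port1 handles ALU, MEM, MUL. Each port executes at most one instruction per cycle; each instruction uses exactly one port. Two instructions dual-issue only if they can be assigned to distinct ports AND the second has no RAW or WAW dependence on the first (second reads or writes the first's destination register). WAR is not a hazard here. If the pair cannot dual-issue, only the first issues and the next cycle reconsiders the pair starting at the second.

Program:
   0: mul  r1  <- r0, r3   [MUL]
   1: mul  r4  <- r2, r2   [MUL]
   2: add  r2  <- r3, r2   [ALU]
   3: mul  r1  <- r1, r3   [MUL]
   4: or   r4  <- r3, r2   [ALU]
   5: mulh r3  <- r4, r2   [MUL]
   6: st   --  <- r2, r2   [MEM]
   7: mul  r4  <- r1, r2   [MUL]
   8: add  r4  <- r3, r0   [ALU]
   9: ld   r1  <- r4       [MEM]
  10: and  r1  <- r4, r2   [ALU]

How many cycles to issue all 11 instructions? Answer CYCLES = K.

CYCLES = 9

[0] i0  mul.MUL  -- no-port MUL/MUL
[1] i1&i2  mul.MUL+add.ALU  -- dual
[2] i3&i4  mul.MUL+or.ALU  -- dual
[3] i5  mulh.MUL  -- no-port MUL/MEM
[4] i6  st.MEM  -- no-port MEM/MUL
[5] i7  mul.MUL  -- WAW r4
[6] i8  add.ALU  -- RAW r4
[7] i9  ld.MEM  -- WAW r1
[8] i10  and.ALU  -- tail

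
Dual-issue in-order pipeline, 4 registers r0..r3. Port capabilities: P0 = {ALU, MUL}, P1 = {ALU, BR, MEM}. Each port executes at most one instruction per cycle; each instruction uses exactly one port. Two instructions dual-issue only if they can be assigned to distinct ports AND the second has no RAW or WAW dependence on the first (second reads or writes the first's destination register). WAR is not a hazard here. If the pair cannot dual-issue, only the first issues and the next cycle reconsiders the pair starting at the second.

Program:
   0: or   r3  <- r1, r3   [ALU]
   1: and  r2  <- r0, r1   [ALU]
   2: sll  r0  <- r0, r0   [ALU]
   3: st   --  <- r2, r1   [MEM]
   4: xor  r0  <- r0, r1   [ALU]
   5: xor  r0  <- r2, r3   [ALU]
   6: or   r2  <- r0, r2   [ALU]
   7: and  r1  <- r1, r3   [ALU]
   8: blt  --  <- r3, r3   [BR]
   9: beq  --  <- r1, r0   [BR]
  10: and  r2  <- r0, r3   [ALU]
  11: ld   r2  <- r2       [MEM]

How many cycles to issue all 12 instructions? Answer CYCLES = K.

CYCLES = 8

c0: i0,i1 or/and  dual
c1: i2,i3 sll/st  dual
c2: i4 xor  WAW r0
c3: i5 xor  RAW r0
c4: i6,i7 or/and  dual
c5: i8 blt  no-port BR/BR
c6: i9,i10 beq/and  dual
c7: i11 ld  tail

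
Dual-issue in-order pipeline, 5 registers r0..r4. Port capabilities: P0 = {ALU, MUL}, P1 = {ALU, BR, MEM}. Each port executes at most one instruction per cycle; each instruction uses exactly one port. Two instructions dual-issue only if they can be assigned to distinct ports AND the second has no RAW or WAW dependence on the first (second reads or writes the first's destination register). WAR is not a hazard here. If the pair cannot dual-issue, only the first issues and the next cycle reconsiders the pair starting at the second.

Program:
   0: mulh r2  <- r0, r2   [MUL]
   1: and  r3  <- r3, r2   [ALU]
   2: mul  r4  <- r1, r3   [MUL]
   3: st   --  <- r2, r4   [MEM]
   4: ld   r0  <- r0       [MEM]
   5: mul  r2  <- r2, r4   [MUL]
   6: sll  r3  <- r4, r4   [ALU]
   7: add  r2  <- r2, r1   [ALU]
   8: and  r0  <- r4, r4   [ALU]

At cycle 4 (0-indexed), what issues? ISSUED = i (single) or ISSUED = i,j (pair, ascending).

#0 head=0: mulh.MUL i0 RAW r2
#1 head=1: and.ALU i1 RAW r3
#2 head=2: mul.MUL i2 RAW r4
#3 head=3: st.MEM i3 no-port MEM/MEM
#4 head=4: ld.MEM;mul.MUL i4,i5 dual
#5 head=6: sll.ALU;add.ALU i6,i7 dual
#6 head=8: and.ALU i8 tail

ISSUED = 4,5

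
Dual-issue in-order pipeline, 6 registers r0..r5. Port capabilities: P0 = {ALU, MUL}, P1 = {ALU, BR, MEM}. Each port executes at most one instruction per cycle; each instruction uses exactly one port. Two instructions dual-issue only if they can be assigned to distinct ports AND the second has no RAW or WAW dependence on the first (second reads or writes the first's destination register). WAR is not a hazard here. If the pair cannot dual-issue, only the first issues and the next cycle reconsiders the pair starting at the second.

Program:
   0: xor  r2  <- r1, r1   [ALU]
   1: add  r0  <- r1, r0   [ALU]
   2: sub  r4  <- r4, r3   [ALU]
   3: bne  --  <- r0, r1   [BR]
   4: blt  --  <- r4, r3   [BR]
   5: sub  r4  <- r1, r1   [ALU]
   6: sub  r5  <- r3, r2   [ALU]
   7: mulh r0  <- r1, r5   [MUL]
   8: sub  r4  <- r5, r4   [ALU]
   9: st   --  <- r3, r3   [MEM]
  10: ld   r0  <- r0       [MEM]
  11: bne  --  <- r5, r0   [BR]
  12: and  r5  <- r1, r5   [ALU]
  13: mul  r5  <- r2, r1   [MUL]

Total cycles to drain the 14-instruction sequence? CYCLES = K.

  cy0 -> i0,i1 (xor.ALU+add.ALU) dual
  cy1 -> i2,i3 (sub.ALU+bne.BR) dual
  cy2 -> i4,i5 (blt.BR+sub.ALU) dual
  cy3 -> i6 (sub.ALU) RAW r5
  cy4 -> i7,i8 (mulh.MUL+sub.ALU) dual
  cy5 -> i9 (st.MEM) no-port MEM/MEM
  cy6 -> i10 (ld.MEM) no-port MEM/BR
  cy7 -> i11,i12 (bne.BR+and.ALU) dual
  cy8 -> i13 (mul.MUL) tail

CYCLES = 9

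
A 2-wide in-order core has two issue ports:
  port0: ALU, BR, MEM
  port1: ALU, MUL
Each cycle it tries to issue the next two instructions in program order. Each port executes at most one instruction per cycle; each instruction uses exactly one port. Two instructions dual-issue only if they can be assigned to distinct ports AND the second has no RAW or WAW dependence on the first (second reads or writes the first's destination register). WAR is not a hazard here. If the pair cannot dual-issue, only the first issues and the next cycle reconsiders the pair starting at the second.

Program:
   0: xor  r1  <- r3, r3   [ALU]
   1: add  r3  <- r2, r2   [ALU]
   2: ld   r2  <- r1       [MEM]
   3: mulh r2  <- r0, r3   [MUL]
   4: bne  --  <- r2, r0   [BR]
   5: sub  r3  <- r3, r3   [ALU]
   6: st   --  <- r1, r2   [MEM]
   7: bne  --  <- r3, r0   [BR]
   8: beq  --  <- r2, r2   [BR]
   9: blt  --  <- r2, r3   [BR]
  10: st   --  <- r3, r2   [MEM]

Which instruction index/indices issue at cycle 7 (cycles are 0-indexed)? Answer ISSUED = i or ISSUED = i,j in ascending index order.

ISSUED = 9

0. xor.ALU add.ALU @i0+i1  | 2-wide
1. ld.MEM @i2  | WAW r2
2. mulh.MUL @i3  | RAW r2
3. bne.BR sub.ALU @i4+i5  | 2-wide
4. st.MEM @i6  | no-port MEM/BR
5. bne.BR @i7  | no-port BR/BR
6. beq.BR @i8  | no-port BR/BR
7. blt.BR @i9  | no-port BR/MEM
8. st.MEM @i10  | tail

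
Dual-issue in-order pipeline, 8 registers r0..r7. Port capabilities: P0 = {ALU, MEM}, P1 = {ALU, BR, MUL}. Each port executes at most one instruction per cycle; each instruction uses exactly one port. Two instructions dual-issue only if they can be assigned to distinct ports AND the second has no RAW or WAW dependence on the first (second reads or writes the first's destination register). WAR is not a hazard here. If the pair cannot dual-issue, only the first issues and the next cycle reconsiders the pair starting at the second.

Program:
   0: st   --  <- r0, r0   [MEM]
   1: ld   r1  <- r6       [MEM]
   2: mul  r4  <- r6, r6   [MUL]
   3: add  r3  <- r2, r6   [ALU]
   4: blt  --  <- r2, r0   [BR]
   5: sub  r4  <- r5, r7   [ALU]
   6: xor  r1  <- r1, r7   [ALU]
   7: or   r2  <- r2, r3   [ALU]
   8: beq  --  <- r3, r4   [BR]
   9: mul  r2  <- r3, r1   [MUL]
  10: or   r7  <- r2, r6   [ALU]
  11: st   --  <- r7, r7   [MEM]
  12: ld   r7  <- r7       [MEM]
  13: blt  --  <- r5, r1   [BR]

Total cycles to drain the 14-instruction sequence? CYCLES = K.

CYCLES = 9

  cy0 -> i0 (st.MEM) no-port MEM/MEM
  cy1 -> i1+i2 (ld.MEM/mul.MUL) dual
  cy2 -> i3+i4 (add.ALU/blt.BR) dual
  cy3 -> i5+i6 (sub.ALU/xor.ALU) dual
  cy4 -> i7+i8 (or.ALU/beq.BR) dual
  cy5 -> i9 (mul.MUL) RAW r2
  cy6 -> i10 (or.ALU) RAW r7
  cy7 -> i11 (st.MEM) no-port MEM/MEM
  cy8 -> i12+i13 (ld.MEM/blt.BR) dual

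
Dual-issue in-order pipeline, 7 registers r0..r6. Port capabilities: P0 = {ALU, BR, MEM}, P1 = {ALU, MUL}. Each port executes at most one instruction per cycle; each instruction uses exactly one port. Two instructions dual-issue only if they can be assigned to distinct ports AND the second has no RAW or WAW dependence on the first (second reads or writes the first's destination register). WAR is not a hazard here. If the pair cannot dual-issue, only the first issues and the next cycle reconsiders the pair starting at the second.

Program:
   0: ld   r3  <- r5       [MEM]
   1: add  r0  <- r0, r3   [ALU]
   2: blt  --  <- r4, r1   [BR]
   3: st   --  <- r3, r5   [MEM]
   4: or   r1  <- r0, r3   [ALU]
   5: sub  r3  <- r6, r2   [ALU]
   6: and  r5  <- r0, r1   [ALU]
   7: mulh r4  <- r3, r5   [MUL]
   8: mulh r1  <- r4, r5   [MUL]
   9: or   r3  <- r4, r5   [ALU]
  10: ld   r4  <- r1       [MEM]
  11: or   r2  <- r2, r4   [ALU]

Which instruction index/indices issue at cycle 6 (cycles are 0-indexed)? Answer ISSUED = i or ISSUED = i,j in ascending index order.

ISSUED = 10

  cy0 -> i0 (ld.MEM) RAW r3
  cy1 -> i1,i2 (add.ALU+blt.BR) dual
  cy2 -> i3,i4 (st.MEM+or.ALU) dual
  cy3 -> i5,i6 (sub.ALU+and.ALU) dual
  cy4 -> i7 (mulh.MUL) no-port MUL/MUL
  cy5 -> i8,i9 (mulh.MUL+or.ALU) dual
  cy6 -> i10 (ld.MEM) RAW r4
  cy7 -> i11 (or.ALU) tail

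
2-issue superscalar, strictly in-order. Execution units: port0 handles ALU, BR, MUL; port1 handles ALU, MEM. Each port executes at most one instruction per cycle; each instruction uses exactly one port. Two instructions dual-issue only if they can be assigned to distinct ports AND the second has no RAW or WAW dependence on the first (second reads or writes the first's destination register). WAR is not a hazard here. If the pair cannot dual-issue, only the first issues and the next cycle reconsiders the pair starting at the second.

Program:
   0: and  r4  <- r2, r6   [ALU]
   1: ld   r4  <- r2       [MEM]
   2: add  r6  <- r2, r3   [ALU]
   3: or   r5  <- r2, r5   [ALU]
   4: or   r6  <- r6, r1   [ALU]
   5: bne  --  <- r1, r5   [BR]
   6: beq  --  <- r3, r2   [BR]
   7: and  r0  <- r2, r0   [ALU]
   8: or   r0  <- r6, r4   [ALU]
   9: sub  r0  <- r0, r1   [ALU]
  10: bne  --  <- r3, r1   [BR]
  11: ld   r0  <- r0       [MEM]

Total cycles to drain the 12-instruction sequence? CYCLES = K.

CYCLES = 8

  cy0 -> i0 (and) WAW r4
  cy1 -> i1&i2 (ld/add) 2-wide
  cy2 -> i3&i4 (or/or) 2-wide
  cy3 -> i5 (bne) no-port BR/BR
  cy4 -> i6&i7 (beq/and) 2-wide
  cy5 -> i8 (or) RAW+WAW r0
  cy6 -> i9&i10 (sub/bne) 2-wide
  cy7 -> i11 (ld) tail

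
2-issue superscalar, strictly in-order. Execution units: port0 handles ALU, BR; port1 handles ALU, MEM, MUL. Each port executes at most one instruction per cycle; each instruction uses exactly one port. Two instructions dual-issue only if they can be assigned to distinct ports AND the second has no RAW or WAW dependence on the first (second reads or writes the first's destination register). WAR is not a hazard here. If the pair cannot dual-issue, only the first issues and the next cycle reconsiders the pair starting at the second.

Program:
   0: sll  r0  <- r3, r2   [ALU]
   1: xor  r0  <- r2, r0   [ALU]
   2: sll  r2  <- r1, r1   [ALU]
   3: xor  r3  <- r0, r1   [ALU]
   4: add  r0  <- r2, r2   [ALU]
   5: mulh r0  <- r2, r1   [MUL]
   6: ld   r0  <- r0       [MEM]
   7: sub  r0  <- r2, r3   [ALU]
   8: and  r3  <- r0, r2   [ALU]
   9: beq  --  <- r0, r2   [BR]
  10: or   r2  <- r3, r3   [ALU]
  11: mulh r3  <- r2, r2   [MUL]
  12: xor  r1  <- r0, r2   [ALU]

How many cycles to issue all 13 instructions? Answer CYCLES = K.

CYCLES = 9

c0: i0 sll.ALU  RAW+WAW r0
c1: i1/i2 xor.ALU;sll.ALU  2-wide
c2: i3/i4 xor.ALU;add.ALU  2-wide
c3: i5 mulh.MUL  no-port MUL/MEM
c4: i6 ld.MEM  WAW r0
c5: i7 sub.ALU  RAW r0
c6: i8/i9 and.ALU;beq.BR  2-wide
c7: i10 or.ALU  RAW r2
c8: i11/i12 mulh.MUL;xor.ALU  2-wide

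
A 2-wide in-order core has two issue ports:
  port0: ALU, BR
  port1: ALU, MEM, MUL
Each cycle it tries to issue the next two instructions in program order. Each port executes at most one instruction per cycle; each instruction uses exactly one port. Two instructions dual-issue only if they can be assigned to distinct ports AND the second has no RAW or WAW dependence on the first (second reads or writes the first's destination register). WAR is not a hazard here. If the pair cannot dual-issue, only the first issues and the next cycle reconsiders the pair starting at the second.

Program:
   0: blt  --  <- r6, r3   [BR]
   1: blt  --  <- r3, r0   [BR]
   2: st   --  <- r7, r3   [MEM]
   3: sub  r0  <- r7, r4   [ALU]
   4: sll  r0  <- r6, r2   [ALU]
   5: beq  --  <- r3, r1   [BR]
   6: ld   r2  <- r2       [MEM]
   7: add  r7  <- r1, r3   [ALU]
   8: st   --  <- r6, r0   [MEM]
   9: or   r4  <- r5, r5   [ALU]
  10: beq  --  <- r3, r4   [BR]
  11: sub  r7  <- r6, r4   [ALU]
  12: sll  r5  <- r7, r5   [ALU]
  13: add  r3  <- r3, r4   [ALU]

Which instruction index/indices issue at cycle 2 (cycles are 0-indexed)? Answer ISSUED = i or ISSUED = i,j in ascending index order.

c0: i0 blt  no-port BR/BR
c1: i1+i2 blt+st  pair
c2: i3 sub  WAW r0
c3: i4+i5 sll+beq  pair
c4: i6+i7 ld+add  pair
c5: i8+i9 st+or  pair
c6: i10+i11 beq+sub  pair
c7: i12+i13 sll+add  pair

ISSUED = 3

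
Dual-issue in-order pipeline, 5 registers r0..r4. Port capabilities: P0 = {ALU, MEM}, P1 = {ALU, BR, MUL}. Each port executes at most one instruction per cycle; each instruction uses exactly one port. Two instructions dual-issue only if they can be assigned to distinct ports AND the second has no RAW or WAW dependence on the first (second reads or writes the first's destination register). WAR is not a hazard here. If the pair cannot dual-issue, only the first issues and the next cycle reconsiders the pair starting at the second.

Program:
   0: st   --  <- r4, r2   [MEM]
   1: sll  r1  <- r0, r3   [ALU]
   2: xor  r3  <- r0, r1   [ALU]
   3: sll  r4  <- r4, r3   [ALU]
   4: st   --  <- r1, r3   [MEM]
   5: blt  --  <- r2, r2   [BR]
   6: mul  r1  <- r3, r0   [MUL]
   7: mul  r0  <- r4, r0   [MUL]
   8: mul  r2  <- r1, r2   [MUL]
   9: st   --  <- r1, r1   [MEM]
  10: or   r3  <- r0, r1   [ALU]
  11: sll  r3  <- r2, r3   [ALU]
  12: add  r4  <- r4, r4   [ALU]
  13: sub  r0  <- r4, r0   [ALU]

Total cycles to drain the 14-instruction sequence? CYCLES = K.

CYCLES = 10

#0 head=0: st.MEM sll.ALU i0,i1 dual
#1 head=2: xor.ALU i2 RAW r3
#2 head=3: sll.ALU st.MEM i3,i4 dual
#3 head=5: blt.BR i5 no-port BR/MUL
#4 head=6: mul.MUL i6 no-port MUL/MUL
#5 head=7: mul.MUL i7 no-port MUL/MUL
#6 head=8: mul.MUL st.MEM i8,i9 dual
#7 head=10: or.ALU i10 RAW+WAW r3
#8 head=11: sll.ALU add.ALU i11,i12 dual
#9 head=13: sub.ALU i13 tail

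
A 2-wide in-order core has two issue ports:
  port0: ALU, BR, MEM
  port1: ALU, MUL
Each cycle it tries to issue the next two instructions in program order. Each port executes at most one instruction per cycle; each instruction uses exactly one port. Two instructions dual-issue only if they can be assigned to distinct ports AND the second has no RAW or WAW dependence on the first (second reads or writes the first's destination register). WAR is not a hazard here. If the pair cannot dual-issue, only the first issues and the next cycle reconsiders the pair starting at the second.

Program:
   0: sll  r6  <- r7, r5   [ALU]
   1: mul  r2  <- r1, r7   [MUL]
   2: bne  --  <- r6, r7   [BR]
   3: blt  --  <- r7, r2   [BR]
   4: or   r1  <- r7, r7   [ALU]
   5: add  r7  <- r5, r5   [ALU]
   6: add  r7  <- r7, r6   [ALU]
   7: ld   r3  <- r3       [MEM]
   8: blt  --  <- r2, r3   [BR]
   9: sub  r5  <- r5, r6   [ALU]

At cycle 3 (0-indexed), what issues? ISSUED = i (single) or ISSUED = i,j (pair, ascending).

ISSUED = 5

[0] i0/i1  sll;mul  -- pair
[1] i2  bne  -- no-port BR/BR
[2] i3/i4  blt;or  -- pair
[3] i5  add  -- RAW+WAW r7
[4] i6/i7  add;ld  -- pair
[5] i8/i9  blt;sub  -- pair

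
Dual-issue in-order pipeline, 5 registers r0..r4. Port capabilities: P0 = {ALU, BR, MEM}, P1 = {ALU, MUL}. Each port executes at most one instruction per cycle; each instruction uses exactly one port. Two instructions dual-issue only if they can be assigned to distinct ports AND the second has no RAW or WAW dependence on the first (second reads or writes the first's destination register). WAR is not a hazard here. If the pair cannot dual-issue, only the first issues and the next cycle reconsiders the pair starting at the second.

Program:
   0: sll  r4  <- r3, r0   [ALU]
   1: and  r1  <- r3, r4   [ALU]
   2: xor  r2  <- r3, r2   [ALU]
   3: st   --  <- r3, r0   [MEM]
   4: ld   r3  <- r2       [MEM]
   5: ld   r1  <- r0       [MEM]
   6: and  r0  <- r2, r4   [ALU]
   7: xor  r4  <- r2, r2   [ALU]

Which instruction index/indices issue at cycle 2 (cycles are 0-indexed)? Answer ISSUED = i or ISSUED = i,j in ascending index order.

t=0 i0:sll ; RAW r4
t=1 i1+i2:and/xor ; 2-wide
t=2 i3:st ; no-port MEM/MEM
t=3 i4:ld ; no-port MEM/MEM
t=4 i5+i6:ld/and ; 2-wide
t=5 i7:xor ; tail

ISSUED = 3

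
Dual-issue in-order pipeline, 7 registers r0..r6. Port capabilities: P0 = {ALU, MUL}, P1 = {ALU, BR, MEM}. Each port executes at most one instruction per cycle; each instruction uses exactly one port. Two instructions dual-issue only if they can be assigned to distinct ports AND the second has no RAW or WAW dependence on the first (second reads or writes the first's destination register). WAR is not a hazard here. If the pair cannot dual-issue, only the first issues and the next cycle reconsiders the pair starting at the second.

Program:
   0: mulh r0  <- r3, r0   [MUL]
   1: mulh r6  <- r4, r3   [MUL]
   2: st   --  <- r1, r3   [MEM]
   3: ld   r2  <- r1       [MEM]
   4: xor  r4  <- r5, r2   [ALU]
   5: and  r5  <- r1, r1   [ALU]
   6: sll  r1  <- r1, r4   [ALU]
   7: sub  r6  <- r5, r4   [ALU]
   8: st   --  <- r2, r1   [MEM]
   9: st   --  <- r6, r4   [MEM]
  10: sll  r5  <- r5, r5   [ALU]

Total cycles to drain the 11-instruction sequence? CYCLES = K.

  cy0 -> i0 (mulh) no-port MUL/MUL
  cy1 -> i1&i2 (mulh/st) pair
  cy2 -> i3 (ld) RAW r2
  cy3 -> i4&i5 (xor/and) pair
  cy4 -> i6&i7 (sll/sub) pair
  cy5 -> i8 (st) no-port MEM/MEM
  cy6 -> i9&i10 (st/sll) pair

CYCLES = 7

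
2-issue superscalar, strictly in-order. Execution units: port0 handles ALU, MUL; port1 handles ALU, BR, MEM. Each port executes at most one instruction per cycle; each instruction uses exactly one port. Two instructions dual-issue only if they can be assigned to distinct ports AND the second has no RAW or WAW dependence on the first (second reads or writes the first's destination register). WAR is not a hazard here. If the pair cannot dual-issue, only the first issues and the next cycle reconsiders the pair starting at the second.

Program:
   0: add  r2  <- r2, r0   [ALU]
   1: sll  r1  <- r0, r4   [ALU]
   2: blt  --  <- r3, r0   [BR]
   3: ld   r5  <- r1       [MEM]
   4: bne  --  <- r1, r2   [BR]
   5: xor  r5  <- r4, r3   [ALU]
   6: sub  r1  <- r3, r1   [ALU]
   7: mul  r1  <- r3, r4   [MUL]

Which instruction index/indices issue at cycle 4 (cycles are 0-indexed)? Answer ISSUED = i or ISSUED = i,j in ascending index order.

ISSUED = 6

#0 head=0: add sll i0/i1 2-wide
#1 head=2: blt i2 no-port BR/MEM
#2 head=3: ld i3 no-port MEM/BR
#3 head=4: bne xor i4/i5 2-wide
#4 head=6: sub i6 WAW r1
#5 head=7: mul i7 tail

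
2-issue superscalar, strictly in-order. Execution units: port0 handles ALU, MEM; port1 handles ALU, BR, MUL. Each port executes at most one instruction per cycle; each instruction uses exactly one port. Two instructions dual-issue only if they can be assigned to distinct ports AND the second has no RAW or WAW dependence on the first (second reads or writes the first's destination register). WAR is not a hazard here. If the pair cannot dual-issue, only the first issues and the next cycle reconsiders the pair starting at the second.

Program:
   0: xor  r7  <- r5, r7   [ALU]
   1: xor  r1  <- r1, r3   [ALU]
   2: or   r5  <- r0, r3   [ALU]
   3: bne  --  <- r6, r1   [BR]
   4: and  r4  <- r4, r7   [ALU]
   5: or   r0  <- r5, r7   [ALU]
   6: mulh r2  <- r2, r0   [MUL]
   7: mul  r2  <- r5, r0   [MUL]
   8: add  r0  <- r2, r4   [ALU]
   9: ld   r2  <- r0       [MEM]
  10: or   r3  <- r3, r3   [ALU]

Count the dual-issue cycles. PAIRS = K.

PAIRS = 4

#0 head=0: xor xor i0&i1 2-wide
#1 head=2: or bne i2&i3 2-wide
#2 head=4: and or i4&i5 2-wide
#3 head=6: mulh i6 no-port MUL/MUL
#4 head=7: mul i7 RAW r2
#5 head=8: add i8 RAW r0
#6 head=9: ld or i9&i10 2-wide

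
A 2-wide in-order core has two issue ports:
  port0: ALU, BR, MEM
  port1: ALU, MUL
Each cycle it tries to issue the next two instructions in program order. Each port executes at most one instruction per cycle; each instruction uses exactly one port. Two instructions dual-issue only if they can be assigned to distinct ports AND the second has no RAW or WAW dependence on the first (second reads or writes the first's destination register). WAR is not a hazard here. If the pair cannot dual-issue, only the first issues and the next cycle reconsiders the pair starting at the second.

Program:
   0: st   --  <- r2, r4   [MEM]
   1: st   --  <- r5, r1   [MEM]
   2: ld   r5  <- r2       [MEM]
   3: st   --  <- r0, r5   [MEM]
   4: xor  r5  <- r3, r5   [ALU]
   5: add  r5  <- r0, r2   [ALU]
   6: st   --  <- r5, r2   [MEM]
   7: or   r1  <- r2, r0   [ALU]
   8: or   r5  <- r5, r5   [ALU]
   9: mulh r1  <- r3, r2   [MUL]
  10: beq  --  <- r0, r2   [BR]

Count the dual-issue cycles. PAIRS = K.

  cy0 -> i0 (st) no-port MEM/MEM
  cy1 -> i1 (st) no-port MEM/MEM
  cy2 -> i2 (ld) no-port MEM/MEM
  cy3 -> i3,i4 (st xor) 2-wide
  cy4 -> i5 (add) RAW r5
  cy5 -> i6,i7 (st or) 2-wide
  cy6 -> i8,i9 (or mulh) 2-wide
  cy7 -> i10 (beq) tail

PAIRS = 3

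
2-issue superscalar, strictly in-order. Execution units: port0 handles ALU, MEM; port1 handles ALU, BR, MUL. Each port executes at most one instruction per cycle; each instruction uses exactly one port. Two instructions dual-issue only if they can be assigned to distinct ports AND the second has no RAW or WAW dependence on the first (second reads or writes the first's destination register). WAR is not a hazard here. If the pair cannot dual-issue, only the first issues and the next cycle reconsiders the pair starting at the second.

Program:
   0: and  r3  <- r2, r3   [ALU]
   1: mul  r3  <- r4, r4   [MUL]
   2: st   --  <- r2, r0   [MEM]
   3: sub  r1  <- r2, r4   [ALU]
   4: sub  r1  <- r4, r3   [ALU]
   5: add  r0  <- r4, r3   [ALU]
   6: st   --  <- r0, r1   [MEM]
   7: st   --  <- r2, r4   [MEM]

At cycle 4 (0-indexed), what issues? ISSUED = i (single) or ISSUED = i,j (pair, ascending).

ISSUED = 6

c0: i0 and.ALU  WAW r3
c1: i1&i2 mul.MUL+st.MEM  pair
c2: i3 sub.ALU  WAW r1
c3: i4&i5 sub.ALU+add.ALU  pair
c4: i6 st.MEM  no-port MEM/MEM
c5: i7 st.MEM  tail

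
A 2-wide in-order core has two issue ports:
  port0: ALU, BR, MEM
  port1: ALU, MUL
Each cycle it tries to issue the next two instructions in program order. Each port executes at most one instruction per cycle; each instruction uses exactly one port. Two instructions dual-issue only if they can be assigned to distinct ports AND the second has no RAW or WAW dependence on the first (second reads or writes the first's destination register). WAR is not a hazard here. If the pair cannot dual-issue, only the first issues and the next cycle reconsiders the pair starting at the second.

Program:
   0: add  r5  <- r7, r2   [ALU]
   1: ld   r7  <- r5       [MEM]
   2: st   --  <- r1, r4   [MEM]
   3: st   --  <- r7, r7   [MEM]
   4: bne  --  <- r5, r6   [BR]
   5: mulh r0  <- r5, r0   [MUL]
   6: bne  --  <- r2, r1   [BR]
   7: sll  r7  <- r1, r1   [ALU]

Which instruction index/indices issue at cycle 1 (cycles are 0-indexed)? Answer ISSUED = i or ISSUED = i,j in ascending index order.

ISSUED = 1

[0] i0  add.ALU  -- RAW r5
[1] i1  ld.MEM  -- no-port MEM/MEM
[2] i2  st.MEM  -- no-port MEM/MEM
[3] i3  st.MEM  -- no-port MEM/BR
[4] i4&i5  bne.BR;mulh.MUL  -- pair
[5] i6&i7  bne.BR;sll.ALU  -- pair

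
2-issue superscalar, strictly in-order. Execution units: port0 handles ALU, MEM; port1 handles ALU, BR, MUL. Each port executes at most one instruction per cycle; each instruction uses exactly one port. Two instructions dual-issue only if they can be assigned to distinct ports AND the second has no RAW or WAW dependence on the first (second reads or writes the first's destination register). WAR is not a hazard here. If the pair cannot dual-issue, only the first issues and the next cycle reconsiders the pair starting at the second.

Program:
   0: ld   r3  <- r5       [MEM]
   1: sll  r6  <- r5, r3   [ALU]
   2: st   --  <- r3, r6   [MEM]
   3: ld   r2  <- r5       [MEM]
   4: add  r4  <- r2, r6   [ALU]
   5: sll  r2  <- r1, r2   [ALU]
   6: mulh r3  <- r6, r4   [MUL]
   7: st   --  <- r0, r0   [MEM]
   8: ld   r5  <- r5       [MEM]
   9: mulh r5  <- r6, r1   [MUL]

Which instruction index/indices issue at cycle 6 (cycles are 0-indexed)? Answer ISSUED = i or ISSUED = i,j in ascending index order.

ISSUED = 8

c0: i0 ld.MEM  RAW r3
c1: i1 sll.ALU  RAW r6
c2: i2 st.MEM  no-port MEM/MEM
c3: i3 ld.MEM  RAW r2
c4: i4+i5 add.ALU;sll.ALU  pair
c5: i6+i7 mulh.MUL;st.MEM  pair
c6: i8 ld.MEM  WAW r5
c7: i9 mulh.MUL  tail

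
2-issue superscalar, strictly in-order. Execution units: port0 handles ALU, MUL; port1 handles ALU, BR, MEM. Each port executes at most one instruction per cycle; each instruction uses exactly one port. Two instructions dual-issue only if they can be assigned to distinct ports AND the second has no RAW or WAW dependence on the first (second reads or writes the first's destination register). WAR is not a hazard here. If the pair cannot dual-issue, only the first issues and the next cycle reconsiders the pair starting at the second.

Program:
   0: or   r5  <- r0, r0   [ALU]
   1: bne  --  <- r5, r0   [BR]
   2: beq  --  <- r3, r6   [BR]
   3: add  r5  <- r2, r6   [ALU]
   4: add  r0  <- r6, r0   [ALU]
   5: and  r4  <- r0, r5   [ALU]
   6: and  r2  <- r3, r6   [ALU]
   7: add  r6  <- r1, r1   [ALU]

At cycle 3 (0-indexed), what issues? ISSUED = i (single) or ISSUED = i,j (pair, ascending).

ISSUED = 4

t=0 i0:or ; RAW r5
t=1 i1:bne ; no-port BR/BR
t=2 i2/i3:beq+add ; dual
t=3 i4:add ; RAW r0
t=4 i5/i6:and+and ; dual
t=5 i7:add ; tail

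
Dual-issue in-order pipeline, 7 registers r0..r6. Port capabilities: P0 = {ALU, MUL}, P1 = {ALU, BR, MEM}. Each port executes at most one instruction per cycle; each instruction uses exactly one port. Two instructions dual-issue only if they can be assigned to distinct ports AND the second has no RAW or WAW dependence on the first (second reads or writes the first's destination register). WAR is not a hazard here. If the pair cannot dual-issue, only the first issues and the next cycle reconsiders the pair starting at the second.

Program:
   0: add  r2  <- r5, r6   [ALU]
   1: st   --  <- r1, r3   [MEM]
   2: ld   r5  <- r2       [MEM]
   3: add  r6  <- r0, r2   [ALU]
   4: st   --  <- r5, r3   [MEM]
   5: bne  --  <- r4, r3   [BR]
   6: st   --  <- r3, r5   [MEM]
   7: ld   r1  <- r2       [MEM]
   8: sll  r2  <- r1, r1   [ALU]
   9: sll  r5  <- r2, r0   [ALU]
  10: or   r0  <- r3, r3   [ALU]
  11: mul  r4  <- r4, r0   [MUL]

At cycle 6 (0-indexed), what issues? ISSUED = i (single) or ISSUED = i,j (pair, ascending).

ISSUED = 8

#0 head=0: add;st i0+i1 2-wide
#1 head=2: ld;add i2+i3 2-wide
#2 head=4: st i4 no-port MEM/BR
#3 head=5: bne i5 no-port BR/MEM
#4 head=6: st i6 no-port MEM/MEM
#5 head=7: ld i7 RAW r1
#6 head=8: sll i8 RAW r2
#7 head=9: sll;or i9+i10 2-wide
#8 head=11: mul i11 tail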